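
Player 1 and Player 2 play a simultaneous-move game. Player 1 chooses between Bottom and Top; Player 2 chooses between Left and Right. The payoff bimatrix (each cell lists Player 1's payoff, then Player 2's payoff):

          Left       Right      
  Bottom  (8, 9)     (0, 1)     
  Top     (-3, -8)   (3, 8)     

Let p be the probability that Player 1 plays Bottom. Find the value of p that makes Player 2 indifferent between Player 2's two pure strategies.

For Player 2 to be willing to mix, Player 2 must be indifferent between Left and Right, which pins down Player 1's mix.
  Player 2's expected payoff from Left: p·9 + (1−p)·(-8) = 17p - 8
  Player 2's expected payoff from Right: p·1 + (1−p)·8 = -7p + 8
  17p - 8 = -7p + 8  ⇒  24p = 16  ⇒  p = 2/3.

p = 2/3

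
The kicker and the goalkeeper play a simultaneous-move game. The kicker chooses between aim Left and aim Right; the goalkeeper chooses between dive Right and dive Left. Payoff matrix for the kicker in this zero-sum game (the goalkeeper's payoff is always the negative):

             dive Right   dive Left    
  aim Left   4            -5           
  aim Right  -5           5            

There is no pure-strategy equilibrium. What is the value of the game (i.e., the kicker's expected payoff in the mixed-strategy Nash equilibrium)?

Set the kicker's expected payoff from aim Left equal to that from aim Right:
  the kicker's payoff to aim Left: q·4 + (1−q)·(-5) = 9q - 5
  the kicker's payoff to aim Right: q·(-5) + (1−q)·5 = -10q + 5
  9q - 5 = -10q + 5  ⇒  19q = 10  ⇒  q = 10/19.
The value is the kicker's expected payoff against this mix (using aim Left): (10/19)·4 + (9/19)·(-5) = -5/19.

v = -5/19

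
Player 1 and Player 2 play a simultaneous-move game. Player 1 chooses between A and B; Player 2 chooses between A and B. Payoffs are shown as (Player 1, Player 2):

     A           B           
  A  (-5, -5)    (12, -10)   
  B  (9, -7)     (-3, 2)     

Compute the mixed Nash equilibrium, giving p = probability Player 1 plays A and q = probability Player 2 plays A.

Set Player 2's expected payoff from A equal to that from B:
  Player 2's payoff from A: p·(-5) + (1−p)·(-7) = 2p - 7
  Player 2's payoff from B: p·(-10) + (1−p)·2 = -12p + 2
  2p - 7 = -12p + 2  ⇒  14p = 9  ⇒  p = 9/14.
For Player 1 to be willing to mix, Player 1 must be indifferent between A and B, which pins down Player 2's mix.
  Player 1's payoff from A: q·(-5) + (1−q)·12 = -17q + 12
  Player 1's payoff from B: q·9 + (1−q)·(-3) = 12q - 3
  -17q + 12 = 12q - 3  ⇒  -29q = -15  ⇒  q = 15/29.

p = 9/14, q = 15/29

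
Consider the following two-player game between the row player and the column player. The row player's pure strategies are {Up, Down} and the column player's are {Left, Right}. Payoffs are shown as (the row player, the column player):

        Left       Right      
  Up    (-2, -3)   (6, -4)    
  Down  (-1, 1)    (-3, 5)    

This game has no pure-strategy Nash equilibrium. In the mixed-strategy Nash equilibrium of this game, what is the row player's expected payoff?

-6/5

The column player's mix must leave the row player indifferent between Up and Down.
  the row player's payoff to Up: q·(-2) + (1−q)·6 = -8q + 6
  the row player's payoff to Down: q·(-1) + (1−q)·(-3) = 2q - 3
  -8q + 6 = 2q - 3  ⇒  -10q = -9  ⇒  q = 9/10.
At equilibrium the row player is indifferent across rows, so the row player's payoff equals the payoff from Up: (9/10)·(-2) + (1/10)·6 = -6/5.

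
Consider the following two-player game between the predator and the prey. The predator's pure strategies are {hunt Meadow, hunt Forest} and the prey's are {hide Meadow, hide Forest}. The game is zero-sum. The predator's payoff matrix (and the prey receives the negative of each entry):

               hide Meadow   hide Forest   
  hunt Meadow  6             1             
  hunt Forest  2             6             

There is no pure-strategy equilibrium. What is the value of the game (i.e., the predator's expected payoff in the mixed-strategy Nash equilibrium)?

The predator's indifference between hunt Meadow and hunt Forest determines the prey's mixing probability q:
  the predator's payoff to hunt Meadow: q·6 + (1−q)·1 = 5q + 1
  the predator's payoff to hunt Forest: q·2 + (1−q)·6 = -4q + 6
  5q + 1 = -4q + 6  ⇒  9q = 5  ⇒  q = 5/9.
The value is the predator's expected payoff against this mix (using hunt Meadow): (5/9)·6 + (4/9)·1 = 34/9.

v = 34/9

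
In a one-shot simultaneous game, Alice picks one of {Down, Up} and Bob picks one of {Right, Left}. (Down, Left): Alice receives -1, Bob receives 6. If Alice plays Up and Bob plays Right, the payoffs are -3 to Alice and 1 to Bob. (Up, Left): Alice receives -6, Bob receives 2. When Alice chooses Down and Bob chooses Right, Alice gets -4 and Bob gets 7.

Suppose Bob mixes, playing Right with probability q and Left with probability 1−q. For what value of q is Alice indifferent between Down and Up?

q = 5/6

Alice's indifference between Down and Up determines Bob's mixing probability q:
  Alice's expected payoff from Down: q·(-4) + (1−q)·(-1) = -3q - 1
  Alice's expected payoff from Up: q·(-3) + (1−q)·(-6) = 3q - 6
  -3q - 1 = 3q - 6  ⇒  -6q = -5  ⇒  q = 5/6.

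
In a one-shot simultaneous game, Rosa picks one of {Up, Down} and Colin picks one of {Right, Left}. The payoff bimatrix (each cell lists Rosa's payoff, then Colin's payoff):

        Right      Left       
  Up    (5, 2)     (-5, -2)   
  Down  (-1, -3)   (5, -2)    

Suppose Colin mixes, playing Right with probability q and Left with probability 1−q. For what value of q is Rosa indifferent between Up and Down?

q = 5/8

For Rosa to be willing to mix, Rosa must be indifferent between Up and Down, which pins down Colin's mix.
  Rosa's payoff from Up: q·5 + (1−q)·(-5) = 10q - 5
  Rosa's payoff from Down: q·(-1) + (1−q)·5 = -6q + 5
  10q - 5 = -6q + 5  ⇒  16q = 10  ⇒  q = 5/8.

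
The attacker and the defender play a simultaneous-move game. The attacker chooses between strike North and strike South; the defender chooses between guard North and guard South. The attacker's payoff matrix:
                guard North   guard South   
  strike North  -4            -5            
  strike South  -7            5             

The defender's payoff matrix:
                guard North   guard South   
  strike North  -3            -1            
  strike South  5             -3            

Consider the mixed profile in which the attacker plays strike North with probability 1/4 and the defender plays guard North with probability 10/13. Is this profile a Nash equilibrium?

Given the attacker's mix p = 1/4, the defender's payoff from guard North is 3 but from guard South is -5/2. The defender strictly prefers guard North, so the defender would not mix.
So the proposed profile is not a Nash equilibrium.

No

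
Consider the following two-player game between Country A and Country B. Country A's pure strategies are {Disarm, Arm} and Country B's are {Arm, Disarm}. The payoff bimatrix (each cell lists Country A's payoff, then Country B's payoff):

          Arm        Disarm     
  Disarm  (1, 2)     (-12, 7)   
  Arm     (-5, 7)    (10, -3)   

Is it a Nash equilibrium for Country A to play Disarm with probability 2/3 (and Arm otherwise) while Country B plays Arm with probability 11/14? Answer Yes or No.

Check Country B's indifference given Country A's mix p = 2/3:
  payoff from Arm = 11/3; payoff from Disarm = 11/3 — equal.
Check Country A's indifference given Country B's mix q = 11/14:
  payoff from Disarm = -25/14; payoff from Arm = -25/14 — equal.
Both players are indifferent, so neither can profitably deviate.

Yes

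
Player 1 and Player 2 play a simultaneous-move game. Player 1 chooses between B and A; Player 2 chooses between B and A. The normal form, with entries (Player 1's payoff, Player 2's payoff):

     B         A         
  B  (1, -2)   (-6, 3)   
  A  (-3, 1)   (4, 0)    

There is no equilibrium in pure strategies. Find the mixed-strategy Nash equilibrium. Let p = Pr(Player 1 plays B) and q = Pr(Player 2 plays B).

Player 2's indifference between B and A determines Player 1's mixing probability p:
  Player 2's payoff to B: p·(-2) + (1−p)·1 = -3p + 1
  Player 2's payoff to A: p·3 + (1−p)·0 = 3p
  -3p + 1 = 3p  ⇒  -6p = -1  ⇒  p = 1/6.
In a mixed equilibrium Player 1 is indifferent between B and A; this condition fixes q.
  Player 1's payoff to B: q·1 + (1−q)·(-6) = 7q - 6
  Player 1's payoff to A: q·(-3) + (1−q)·4 = -7q + 4
  7q - 6 = -7q + 4  ⇒  14q = 10  ⇒  q = 5/7.

p = 1/6, q = 5/7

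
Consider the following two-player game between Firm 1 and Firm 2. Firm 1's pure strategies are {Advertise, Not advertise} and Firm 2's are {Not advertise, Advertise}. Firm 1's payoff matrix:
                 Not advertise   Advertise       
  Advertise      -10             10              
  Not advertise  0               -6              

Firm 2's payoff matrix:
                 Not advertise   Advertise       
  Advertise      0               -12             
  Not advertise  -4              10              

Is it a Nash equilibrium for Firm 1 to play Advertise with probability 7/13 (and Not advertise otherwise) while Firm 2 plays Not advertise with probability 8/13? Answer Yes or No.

Check Firm 2's indifference given Firm 1's mix p = 7/13:
  payoff from Not advertise = -24/13; payoff from Advertise = -24/13 — equal.
Check Firm 1's indifference given Firm 2's mix q = 8/13:
  payoff from Advertise = -30/13; payoff from Not advertise = -30/13 — equal.
Both players are indifferent, so neither can profitably deviate.

Yes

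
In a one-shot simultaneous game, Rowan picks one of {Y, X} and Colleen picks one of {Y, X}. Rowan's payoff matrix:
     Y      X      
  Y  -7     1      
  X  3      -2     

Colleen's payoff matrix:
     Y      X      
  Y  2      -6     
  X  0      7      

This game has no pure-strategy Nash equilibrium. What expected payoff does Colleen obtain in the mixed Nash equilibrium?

14/15

Set Colleen's expected payoff from Y equal to that from X:
  Colleen's payoff to Y: p·2 + (1−p)·0 = 2p
  Colleen's payoff to X: p·(-6) + (1−p)·7 = -13p + 7
  2p = -13p + 7  ⇒  15p = 7  ⇒  p = 7/15.
At equilibrium Colleen is indifferent across columns, so Colleen's payoff equals the payoff from Y: (7/15)·2 + (8/15)·0 = 14/15.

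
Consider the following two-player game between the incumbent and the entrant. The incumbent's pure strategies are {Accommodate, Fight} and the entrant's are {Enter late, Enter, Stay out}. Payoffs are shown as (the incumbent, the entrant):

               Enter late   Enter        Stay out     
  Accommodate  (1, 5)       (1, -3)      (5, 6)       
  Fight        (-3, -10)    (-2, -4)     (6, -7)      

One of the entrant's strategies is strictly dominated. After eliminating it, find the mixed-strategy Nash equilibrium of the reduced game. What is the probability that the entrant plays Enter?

The entrant's strategy Enter late is strictly dominated by Stay out: 6 > 5 and -7 > -10. Eliminate Enter late.
The entrant's mix must leave the incumbent indifferent between Accommodate and Fight.
  the incumbent's expected payoff from Accommodate: q·1 + (1−q)·5 = -4q + 5
  the incumbent's expected payoff from Fight: q·(-2) + (1−q)·6 = -8q + 6
  -4q + 5 = -8q + 6  ⇒  4q = 1  ⇒  q = 1/4.

q = 1/4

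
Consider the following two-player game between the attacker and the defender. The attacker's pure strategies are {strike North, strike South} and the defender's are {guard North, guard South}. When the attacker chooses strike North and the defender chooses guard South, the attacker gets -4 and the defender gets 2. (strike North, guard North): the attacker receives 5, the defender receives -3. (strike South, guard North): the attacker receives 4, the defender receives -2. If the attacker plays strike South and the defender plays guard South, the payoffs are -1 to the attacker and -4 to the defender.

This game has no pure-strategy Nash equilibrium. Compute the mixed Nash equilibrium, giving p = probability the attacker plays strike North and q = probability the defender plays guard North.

The attacker's mix must leave the defender indifferent between guard North and guard South.
  the defender's expected payoff from guard North: p·(-3) + (1−p)·(-2) = -p - 2
  the defender's expected payoff from guard South: p·2 + (1−p)·(-4) = 6p - 4
  -p - 2 = 6p - 4  ⇒  -7p = -2  ⇒  p = 2/7.
In a mixed equilibrium the attacker is indifferent between strike North and strike South; this condition fixes q.
  the attacker's payoff to strike North: q·5 + (1−q)·(-4) = 9q - 4
  the attacker's payoff to strike South: q·4 + (1−q)·(-1) = 5q - 1
  9q - 4 = 5q - 1  ⇒  4q = 3  ⇒  q = 3/4.

p = 2/7, q = 3/4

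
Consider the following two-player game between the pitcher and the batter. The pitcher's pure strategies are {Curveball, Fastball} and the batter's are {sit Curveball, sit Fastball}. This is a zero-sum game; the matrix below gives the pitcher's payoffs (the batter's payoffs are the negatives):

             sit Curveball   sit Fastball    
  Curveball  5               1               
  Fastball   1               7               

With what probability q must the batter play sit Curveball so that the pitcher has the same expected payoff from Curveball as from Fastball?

q = 3/5

In a mixed equilibrium the pitcher is indifferent between Curveball and Fastball; this condition fixes q.
  the pitcher's payoff from Curveball: q·5 + (1−q)·1 = 4q + 1
  the pitcher's payoff from Fastball: q·1 + (1−q)·7 = -6q + 7
  4q + 1 = -6q + 7  ⇒  10q = 6  ⇒  q = 3/5.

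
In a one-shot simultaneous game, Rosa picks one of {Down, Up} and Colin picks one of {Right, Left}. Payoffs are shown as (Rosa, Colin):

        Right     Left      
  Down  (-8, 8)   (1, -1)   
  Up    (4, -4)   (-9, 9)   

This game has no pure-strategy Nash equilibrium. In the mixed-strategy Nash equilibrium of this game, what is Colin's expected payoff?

Set Colin's expected payoff from Right equal to that from Left:
  Colin's payoff to Right: p·8 + (1−p)·(-4) = 12p - 4
  Colin's payoff to Left: p·(-1) + (1−p)·9 = -10p + 9
  12p - 4 = -10p + 9  ⇒  22p = 13  ⇒  p = 13/22.
At equilibrium Colin is indifferent across columns, so Colin's payoff equals the payoff from Right: (13/22)·8 + (9/22)·(-4) = 34/11.

34/11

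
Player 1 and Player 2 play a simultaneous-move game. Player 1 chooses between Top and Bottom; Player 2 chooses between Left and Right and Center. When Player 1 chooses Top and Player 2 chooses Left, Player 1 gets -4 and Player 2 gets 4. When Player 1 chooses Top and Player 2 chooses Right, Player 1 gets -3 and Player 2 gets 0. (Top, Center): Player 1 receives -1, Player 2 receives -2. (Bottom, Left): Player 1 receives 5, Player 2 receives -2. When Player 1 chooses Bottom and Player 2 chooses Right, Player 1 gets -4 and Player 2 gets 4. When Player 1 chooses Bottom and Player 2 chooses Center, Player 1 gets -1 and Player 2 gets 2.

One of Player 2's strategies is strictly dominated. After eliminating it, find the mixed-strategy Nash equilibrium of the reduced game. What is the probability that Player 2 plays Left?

Player 2's strategy Center is strictly dominated by Right: 0 > -2 and 4 > 2. Eliminate Center.
Player 2's mix must leave Player 1 indifferent between Top and Bottom.
  Player 1's expected payoff from Top: q·(-4) + (1−q)·(-3) = -q - 3
  Player 1's expected payoff from Bottom: q·5 + (1−q)·(-4) = 9q - 4
  -q - 3 = 9q - 4  ⇒  -10q = -1  ⇒  q = 1/10.

q = 1/10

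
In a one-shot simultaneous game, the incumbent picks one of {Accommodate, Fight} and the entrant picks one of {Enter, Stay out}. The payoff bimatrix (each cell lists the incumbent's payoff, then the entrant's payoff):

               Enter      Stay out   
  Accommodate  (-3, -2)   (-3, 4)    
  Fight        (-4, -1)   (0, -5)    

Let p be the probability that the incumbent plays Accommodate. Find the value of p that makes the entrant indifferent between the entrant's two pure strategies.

p = 2/5

In a mixed equilibrium the entrant is indifferent between Enter and Stay out; this condition fixes p.
  the entrant's payoff to Enter: p·(-2) + (1−p)·(-1) = -p - 1
  the entrant's payoff to Stay out: p·4 + (1−p)·(-5) = 9p - 5
  -p - 1 = 9p - 5  ⇒  -10p = -4  ⇒  p = 2/5.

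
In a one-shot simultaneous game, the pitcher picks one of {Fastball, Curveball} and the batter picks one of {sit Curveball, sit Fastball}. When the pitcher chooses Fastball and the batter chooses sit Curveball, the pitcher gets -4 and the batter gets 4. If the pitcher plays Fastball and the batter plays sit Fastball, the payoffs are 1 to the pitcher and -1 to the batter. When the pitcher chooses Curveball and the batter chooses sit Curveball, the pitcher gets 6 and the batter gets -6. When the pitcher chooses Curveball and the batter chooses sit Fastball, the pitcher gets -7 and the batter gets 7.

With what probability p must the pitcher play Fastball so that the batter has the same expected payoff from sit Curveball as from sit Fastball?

p = 13/18

The batter's indifference between sit Curveball and sit Fastball determines the pitcher's mixing probability p:
  the batter's expected payoff from sit Curveball: p·4 + (1−p)·(-6) = 10p - 6
  the batter's expected payoff from sit Fastball: p·(-1) + (1−p)·7 = -8p + 7
  10p - 6 = -8p + 7  ⇒  18p = 13  ⇒  p = 13/18.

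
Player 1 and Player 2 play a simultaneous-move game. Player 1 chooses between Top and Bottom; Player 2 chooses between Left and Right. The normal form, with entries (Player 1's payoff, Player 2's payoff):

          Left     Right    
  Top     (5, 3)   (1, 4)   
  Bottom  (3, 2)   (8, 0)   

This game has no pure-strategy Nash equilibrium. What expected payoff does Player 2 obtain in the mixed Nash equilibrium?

8/3

For Player 2 to be willing to mix, Player 2 must be indifferent between Left and Right, which pins down Player 1's mix.
  Player 2's payoff to Left: p·3 + (1−p)·2 = p + 2
  Player 2's payoff to Right: p·4 + (1−p)·0 = 4p
  p + 2 = 4p  ⇒  -3p = -2  ⇒  p = 2/3.
At equilibrium Player 2 is indifferent across columns, so Player 2's payoff equals the payoff from Left: (2/3)·3 + (1/3)·2 = 8/3.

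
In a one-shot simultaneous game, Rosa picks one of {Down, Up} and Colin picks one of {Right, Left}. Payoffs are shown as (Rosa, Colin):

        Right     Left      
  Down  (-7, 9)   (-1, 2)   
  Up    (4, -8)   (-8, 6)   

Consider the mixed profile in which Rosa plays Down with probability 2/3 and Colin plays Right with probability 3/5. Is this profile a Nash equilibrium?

Given Colin's mix q = 3/5, Rosa's payoff from Down is -23/5 but from Up is -4/5. Rosa strictly prefers Up, so Rosa would not mix.
So the proposed profile is not a Nash equilibrium.

No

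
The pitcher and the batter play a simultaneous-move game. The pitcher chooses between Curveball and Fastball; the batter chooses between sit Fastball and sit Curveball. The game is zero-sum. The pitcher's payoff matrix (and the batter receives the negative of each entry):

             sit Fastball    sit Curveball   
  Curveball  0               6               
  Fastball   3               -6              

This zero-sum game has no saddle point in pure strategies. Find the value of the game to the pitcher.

v = 6/5

The pitcher's indifference between Curveball and Fastball determines the batter's mixing probability q:
  the pitcher's payoff from Curveball: q·0 + (1−q)·6 = -6q + 6
  the pitcher's payoff from Fastball: q·3 + (1−q)·(-6) = 9q - 6
  -6q + 6 = 9q - 6  ⇒  -15q = -12  ⇒  q = 4/5.
The value is the pitcher's expected payoff against this mix (using Curveball): (4/5)·0 + (1/5)·6 = 6/5.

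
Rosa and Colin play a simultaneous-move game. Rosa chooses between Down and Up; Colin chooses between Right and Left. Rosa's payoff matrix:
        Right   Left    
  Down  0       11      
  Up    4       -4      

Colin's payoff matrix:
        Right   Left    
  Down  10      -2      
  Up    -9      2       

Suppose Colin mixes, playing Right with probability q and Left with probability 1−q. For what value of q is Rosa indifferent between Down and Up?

Set Rosa's expected payoff from Down equal to that from Up:
  Rosa's payoff to Down: q·0 + (1−q)·11 = -11q + 11
  Rosa's payoff to Up: q·4 + (1−q)·(-4) = 8q - 4
  -11q + 11 = 8q - 4  ⇒  -19q = -15  ⇒  q = 15/19.

q = 15/19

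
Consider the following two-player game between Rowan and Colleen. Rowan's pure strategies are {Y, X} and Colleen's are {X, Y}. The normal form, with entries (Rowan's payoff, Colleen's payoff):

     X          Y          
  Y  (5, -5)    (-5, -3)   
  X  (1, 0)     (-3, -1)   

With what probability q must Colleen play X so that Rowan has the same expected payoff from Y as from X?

In a mixed equilibrium Rowan is indifferent between Y and X; this condition fixes q.
  Rowan's payoff from Y: q·5 + (1−q)·(-5) = 10q - 5
  Rowan's payoff from X: q·1 + (1−q)·(-3) = 4q - 3
  10q - 5 = 4q - 3  ⇒  6q = 2  ⇒  q = 1/3.

q = 1/3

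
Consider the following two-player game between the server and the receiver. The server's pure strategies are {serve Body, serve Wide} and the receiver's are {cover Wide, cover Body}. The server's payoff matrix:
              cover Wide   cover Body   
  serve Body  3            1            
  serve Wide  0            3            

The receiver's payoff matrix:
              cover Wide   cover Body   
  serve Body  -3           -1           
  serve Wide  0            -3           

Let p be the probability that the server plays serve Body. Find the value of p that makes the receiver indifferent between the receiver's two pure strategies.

For the receiver to be willing to mix, the receiver must be indifferent between cover Wide and cover Body, which pins down the server's mix.
  the receiver's expected payoff from cover Wide: p·(-3) + (1−p)·0 = -3p
  the receiver's expected payoff from cover Body: p·(-1) + (1−p)·(-3) = 2p - 3
  -3p = 2p - 3  ⇒  -5p = -3  ⇒  p = 3/5.

p = 3/5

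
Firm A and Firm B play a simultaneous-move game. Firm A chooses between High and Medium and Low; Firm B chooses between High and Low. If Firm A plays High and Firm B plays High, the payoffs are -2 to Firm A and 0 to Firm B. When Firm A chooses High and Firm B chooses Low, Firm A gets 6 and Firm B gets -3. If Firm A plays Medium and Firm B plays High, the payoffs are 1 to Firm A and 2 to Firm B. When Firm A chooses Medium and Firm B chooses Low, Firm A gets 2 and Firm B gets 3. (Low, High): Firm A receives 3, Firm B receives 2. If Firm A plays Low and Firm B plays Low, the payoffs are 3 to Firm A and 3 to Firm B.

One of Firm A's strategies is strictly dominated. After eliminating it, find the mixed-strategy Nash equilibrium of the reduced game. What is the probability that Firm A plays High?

Firm A's strategy Medium is strictly dominated by Low: 3 > 1 and 3 > 2. Eliminate Medium.
In a mixed equilibrium Firm B is indifferent between High and Low; this condition fixes p.
  Firm B's payoff to High: p·0 + (1−p)·2 = -2p + 2
  Firm B's payoff to Low: p·(-3) + (1−p)·3 = -6p + 3
  -2p + 2 = -6p + 3  ⇒  4p = 1  ⇒  p = 1/4.

p = 1/4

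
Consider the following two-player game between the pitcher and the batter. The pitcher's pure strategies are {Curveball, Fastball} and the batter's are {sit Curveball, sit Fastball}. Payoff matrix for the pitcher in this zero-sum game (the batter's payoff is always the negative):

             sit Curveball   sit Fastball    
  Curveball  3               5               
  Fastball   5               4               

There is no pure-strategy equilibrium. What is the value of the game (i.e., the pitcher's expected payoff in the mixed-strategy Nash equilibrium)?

The batter's mix must leave the pitcher indifferent between Curveball and Fastball.
  the pitcher's payoff from Curveball: q·3 + (1−q)·5 = -2q + 5
  the pitcher's payoff from Fastball: q·5 + (1−q)·4 = q + 4
  -2q + 5 = q + 4  ⇒  -3q = -1  ⇒  q = 1/3.
The value is the pitcher's expected payoff against this mix (using Curveball): (1/3)·3 + (2/3)·5 = 13/3.

v = 13/3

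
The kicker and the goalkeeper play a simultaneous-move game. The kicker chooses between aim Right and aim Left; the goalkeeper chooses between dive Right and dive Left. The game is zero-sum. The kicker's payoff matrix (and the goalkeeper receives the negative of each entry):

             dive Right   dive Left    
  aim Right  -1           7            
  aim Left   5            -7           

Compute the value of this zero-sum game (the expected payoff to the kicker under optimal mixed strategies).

The goalkeeper's mix must leave the kicker indifferent between aim Right and aim Left.
  the kicker's payoff to aim Right: q·(-1) + (1−q)·7 = -8q + 7
  the kicker's payoff to aim Left: q·5 + (1−q)·(-7) = 12q - 7
  -8q + 7 = 12q - 7  ⇒  -20q = -14  ⇒  q = 7/10.
The value is the kicker's expected payoff against this mix (using aim Right): (7/10)·(-1) + (3/10)·7 = 7/5.

v = 7/5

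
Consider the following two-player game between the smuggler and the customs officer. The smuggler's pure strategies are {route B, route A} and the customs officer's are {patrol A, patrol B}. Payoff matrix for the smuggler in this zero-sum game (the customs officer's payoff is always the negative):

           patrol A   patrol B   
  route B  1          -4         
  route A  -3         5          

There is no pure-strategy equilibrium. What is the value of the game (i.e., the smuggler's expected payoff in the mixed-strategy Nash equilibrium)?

v = -7/13

In a mixed equilibrium the smuggler is indifferent between route B and route A; this condition fixes q.
  the smuggler's payoff to route B: q·1 + (1−q)·(-4) = 5q - 4
  the smuggler's payoff to route A: q·(-3) + (1−q)·5 = -8q + 5
  5q - 4 = -8q + 5  ⇒  13q = 9  ⇒  q = 9/13.
The value is the smuggler's expected payoff against this mix (using route B): (9/13)·1 + (4/13)·(-4) = -7/13.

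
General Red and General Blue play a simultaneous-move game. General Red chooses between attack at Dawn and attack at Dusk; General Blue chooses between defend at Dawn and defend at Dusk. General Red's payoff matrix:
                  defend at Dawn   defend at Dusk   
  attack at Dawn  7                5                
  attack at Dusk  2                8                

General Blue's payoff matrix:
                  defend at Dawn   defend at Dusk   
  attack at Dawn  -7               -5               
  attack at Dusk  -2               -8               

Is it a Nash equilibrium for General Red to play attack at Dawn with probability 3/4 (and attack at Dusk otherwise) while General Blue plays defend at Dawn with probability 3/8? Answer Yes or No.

Yes

Check General Blue's indifference given General Red's mix p = 3/4:
  payoff from defend at Dawn = -23/4; payoff from defend at Dusk = -23/4 — equal.
Check General Red's indifference given General Blue's mix q = 3/8:
  payoff from attack at Dawn = 23/4; payoff from attack at Dusk = 23/4 — equal.
Both players are indifferent, so neither can profitably deviate.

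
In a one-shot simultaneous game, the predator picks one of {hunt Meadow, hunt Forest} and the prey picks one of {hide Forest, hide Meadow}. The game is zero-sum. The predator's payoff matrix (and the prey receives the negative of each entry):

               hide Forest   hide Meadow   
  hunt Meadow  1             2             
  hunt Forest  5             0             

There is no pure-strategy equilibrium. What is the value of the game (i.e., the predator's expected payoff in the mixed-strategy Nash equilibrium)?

v = 5/3

Set the predator's expected payoff from hunt Meadow equal to that from hunt Forest:
  the predator's payoff from hunt Meadow: q·1 + (1−q)·2 = -q + 2
  the predator's payoff from hunt Forest: q·5 + (1−q)·0 = 5q
  -q + 2 = 5q  ⇒  -6q = -2  ⇒  q = 1/3.
The value is the predator's expected payoff against this mix (using hunt Meadow): (1/3)·1 + (2/3)·2 = 5/3.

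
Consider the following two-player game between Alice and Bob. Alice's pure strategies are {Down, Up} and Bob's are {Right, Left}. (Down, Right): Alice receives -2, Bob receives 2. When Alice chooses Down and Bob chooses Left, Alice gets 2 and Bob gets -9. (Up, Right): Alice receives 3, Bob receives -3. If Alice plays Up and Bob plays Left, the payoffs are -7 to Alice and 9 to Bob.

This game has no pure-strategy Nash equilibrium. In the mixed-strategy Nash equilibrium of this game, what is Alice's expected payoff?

Set Alice's expected payoff from Down equal to that from Up:
  Alice's payoff to Down: q·(-2) + (1−q)·2 = -4q + 2
  Alice's payoff to Up: q·3 + (1−q)·(-7) = 10q - 7
  -4q + 2 = 10q - 7  ⇒  -14q = -9  ⇒  q = 9/14.
At equilibrium Alice is indifferent across rows, so Alice's payoff equals the payoff from Down: (9/14)·(-2) + (5/14)·2 = -4/7.

-4/7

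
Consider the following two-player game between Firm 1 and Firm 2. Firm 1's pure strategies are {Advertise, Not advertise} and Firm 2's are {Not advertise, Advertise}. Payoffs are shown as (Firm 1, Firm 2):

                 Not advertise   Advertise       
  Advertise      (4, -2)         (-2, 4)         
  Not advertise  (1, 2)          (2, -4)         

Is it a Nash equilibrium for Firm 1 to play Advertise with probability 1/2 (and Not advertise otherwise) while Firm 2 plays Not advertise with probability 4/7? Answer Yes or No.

Check Firm 2's indifference given Firm 1's mix p = 1/2:
  payoff from Not advertise = 0; payoff from Advertise = 0 — equal.
Check Firm 1's indifference given Firm 2's mix q = 4/7:
  payoff from Advertise = 10/7; payoff from Not advertise = 10/7 — equal.
Both players are indifferent, so neither can profitably deviate.

Yes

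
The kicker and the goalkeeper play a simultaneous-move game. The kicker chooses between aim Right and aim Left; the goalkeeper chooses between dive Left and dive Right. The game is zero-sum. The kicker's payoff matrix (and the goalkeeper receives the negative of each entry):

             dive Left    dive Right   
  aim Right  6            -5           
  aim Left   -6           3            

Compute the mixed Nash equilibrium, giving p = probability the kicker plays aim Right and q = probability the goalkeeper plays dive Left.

p = 9/20, q = 2/5

The kicker's mix must leave the goalkeeper indifferent between dive Left and dive Right.
  the goalkeeper's payoff to dive Left: p·(-6) + (1−p)·6 = -12p + 6
  the goalkeeper's payoff to dive Right: p·5 + (1−p)·(-3) = 8p - 3
  -12p + 6 = 8p - 3  ⇒  -20p = -9  ⇒  p = 9/20.
The goalkeeper's mix must leave the kicker indifferent between aim Right and aim Left.
  the kicker's payoff from aim Right: q·6 + (1−q)·(-5) = 11q - 5
  the kicker's payoff from aim Left: q·(-6) + (1−q)·3 = -9q + 3
  11q - 5 = -9q + 3  ⇒  20q = 8  ⇒  q = 2/5.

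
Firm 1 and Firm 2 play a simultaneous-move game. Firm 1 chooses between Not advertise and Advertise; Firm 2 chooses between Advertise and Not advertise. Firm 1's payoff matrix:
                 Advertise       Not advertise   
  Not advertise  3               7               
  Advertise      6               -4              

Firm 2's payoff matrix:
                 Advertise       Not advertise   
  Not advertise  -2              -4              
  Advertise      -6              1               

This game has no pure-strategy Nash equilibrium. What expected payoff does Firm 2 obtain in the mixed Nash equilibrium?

Firm 2's indifference between Advertise and Not advertise determines Firm 1's mixing probability p:
  Firm 2's payoff to Advertise: p·(-2) + (1−p)·(-6) = 4p - 6
  Firm 2's payoff to Not advertise: p·(-4) + (1−p)·1 = -5p + 1
  4p - 6 = -5p + 1  ⇒  9p = 7  ⇒  p = 7/9.
At equilibrium Firm 2 is indifferent across columns, so Firm 2's payoff equals the payoff from Advertise: (7/9)·(-2) + (2/9)·(-6) = -26/9.

-26/9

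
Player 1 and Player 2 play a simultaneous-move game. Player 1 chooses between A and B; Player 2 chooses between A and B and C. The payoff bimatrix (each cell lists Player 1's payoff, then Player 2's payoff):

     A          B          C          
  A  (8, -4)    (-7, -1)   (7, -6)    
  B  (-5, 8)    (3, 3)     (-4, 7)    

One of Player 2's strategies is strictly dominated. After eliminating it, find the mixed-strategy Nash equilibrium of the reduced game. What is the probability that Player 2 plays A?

Player 2's strategy C is strictly dominated by A: -4 > -6 and 8 > 7. Eliminate C.
Set Player 1's expected payoff from A equal to that from B:
  Player 1's payoff to A: q·8 + (1−q)·(-7) = 15q - 7
  Player 1's payoff to B: q·(-5) + (1−q)·3 = -8q + 3
  15q - 7 = -8q + 3  ⇒  23q = 10  ⇒  q = 10/23.

q = 10/23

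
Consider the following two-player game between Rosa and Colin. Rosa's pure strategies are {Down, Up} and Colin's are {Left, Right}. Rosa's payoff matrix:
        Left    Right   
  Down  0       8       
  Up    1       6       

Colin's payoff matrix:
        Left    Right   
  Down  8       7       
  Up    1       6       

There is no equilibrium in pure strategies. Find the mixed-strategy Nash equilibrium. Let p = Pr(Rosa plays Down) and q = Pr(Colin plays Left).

p = 5/6, q = 2/3

Rosa's mix must leave Colin indifferent between Left and Right.
  Colin's payoff from Left: p·8 + (1−p)·1 = 7p + 1
  Colin's payoff from Right: p·7 + (1−p)·6 = p + 6
  7p + 1 = p + 6  ⇒  6p = 5  ⇒  p = 5/6.
Set Rosa's expected payoff from Down equal to that from Up:
  Rosa's payoff from Down: q·0 + (1−q)·8 = -8q + 8
  Rosa's payoff from Up: q·1 + (1−q)·6 = -5q + 6
  -8q + 8 = -5q + 6  ⇒  -3q = -2  ⇒  q = 2/3.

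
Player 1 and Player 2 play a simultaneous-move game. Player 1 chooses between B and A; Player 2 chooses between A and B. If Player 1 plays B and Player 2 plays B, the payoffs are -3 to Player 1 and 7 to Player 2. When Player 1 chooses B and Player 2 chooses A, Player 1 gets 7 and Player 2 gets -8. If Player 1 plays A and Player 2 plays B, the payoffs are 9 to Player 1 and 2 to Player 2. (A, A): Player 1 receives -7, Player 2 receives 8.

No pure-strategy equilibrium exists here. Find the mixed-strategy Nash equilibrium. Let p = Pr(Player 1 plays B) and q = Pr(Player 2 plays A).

For Player 2 to be willing to mix, Player 2 must be indifferent between A and B, which pins down Player 1's mix.
  Player 2's expected payoff from A: p·(-8) + (1−p)·8 = -16p + 8
  Player 2's expected payoff from B: p·7 + (1−p)·2 = 5p + 2
  -16p + 8 = 5p + 2  ⇒  -21p = -6  ⇒  p = 2/7.
Player 2's mix must leave Player 1 indifferent between B and A.
  Player 1's expected payoff from B: q·7 + (1−q)·(-3) = 10q - 3
  Player 1's expected payoff from A: q·(-7) + (1−q)·9 = -16q + 9
  10q - 3 = -16q + 9  ⇒  26q = 12  ⇒  q = 6/13.

p = 2/7, q = 6/13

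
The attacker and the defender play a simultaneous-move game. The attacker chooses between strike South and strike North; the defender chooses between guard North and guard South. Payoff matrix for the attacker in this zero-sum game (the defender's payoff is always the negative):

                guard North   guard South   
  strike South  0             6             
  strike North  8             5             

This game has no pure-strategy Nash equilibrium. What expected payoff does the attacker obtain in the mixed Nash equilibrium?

16/3

The defender's mix must leave the attacker indifferent between strike South and strike North.
  the attacker's payoff from strike South: q·0 + (1−q)·6 = -6q + 6
  the attacker's payoff from strike North: q·8 + (1−q)·5 = 3q + 5
  -6q + 6 = 3q + 5  ⇒  -9q = -1  ⇒  q = 1/9.
At equilibrium the attacker is indifferent across rows, so the attacker's payoff equals the payoff from strike South: (1/9)·0 + (8/9)·6 = 16/3.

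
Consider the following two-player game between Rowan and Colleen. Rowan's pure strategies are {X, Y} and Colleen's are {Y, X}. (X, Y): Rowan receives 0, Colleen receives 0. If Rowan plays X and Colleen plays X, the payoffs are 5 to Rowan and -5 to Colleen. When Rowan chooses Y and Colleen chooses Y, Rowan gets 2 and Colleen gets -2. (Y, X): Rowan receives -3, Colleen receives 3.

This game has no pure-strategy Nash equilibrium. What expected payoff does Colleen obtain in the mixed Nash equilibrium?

-1

In a mixed equilibrium Colleen is indifferent between Y and X; this condition fixes p.
  Colleen's payoff from Y: p·0 + (1−p)·(-2) = 2p - 2
  Colleen's payoff from X: p·(-5) + (1−p)·3 = -8p + 3
  2p - 2 = -8p + 3  ⇒  10p = 5  ⇒  p = 1/2.
At equilibrium Colleen is indifferent across columns, so Colleen's payoff equals the payoff from Y: (1/2)·0 + (1/2)·(-2) = -1.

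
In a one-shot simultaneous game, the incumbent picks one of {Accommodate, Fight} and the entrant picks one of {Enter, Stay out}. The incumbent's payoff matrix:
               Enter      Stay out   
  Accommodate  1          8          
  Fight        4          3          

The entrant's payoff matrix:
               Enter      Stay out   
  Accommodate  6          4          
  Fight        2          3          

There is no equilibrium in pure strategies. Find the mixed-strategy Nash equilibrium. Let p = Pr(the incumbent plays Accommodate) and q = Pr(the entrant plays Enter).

The entrant's indifference between Enter and Stay out determines the incumbent's mixing probability p:
  the entrant's payoff from Enter: p·6 + (1−p)·2 = 4p + 2
  the entrant's payoff from Stay out: p·4 + (1−p)·3 = p + 3
  4p + 2 = p + 3  ⇒  3p = 1  ⇒  p = 1/3.
In a mixed equilibrium the incumbent is indifferent between Accommodate and Fight; this condition fixes q.
  the incumbent's payoff from Accommodate: q·1 + (1−q)·8 = -7q + 8
  the incumbent's payoff from Fight: q·4 + (1−q)·3 = q + 3
  -7q + 8 = q + 3  ⇒  -8q = -5  ⇒  q = 5/8.

p = 1/3, q = 5/8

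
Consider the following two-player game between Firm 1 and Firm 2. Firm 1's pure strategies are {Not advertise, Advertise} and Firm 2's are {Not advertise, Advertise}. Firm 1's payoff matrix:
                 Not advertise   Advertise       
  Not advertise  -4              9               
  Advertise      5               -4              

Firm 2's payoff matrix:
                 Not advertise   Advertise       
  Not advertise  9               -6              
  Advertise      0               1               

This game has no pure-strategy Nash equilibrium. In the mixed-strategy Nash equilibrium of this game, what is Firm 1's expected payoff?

29/22

For Firm 1 to be willing to mix, Firm 1 must be indifferent between Not advertise and Advertise, which pins down Firm 2's mix.
  Firm 1's expected payoff from Not advertise: q·(-4) + (1−q)·9 = -13q + 9
  Firm 1's expected payoff from Advertise: q·5 + (1−q)·(-4) = 9q - 4
  -13q + 9 = 9q - 4  ⇒  -22q = -13  ⇒  q = 13/22.
At equilibrium Firm 1 is indifferent across rows, so Firm 1's payoff equals the payoff from Not advertise: (13/22)·(-4) + (9/22)·9 = 29/22.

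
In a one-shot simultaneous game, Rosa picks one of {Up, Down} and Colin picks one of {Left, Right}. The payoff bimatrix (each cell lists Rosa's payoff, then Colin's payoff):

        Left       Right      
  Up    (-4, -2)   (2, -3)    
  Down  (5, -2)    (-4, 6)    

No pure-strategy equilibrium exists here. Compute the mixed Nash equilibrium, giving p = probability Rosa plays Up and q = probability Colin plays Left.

For Colin to be willing to mix, Colin must be indifferent between Left and Right, which pins down Rosa's mix.
  Colin's payoff from Left: p·(-2) + (1−p)·(-2) = -2
  Colin's payoff from Right: p·(-3) + (1−p)·6 = -9p + 6
  -2 = -9p + 6  ⇒  9p = 8  ⇒  p = 8/9.
In a mixed equilibrium Rosa is indifferent between Up and Down; this condition fixes q.
  Rosa's payoff to Up: q·(-4) + (1−q)·2 = -6q + 2
  Rosa's payoff to Down: q·5 + (1−q)·(-4) = 9q - 4
  -6q + 2 = 9q - 4  ⇒  -15q = -6  ⇒  q = 2/5.

p = 8/9, q = 2/5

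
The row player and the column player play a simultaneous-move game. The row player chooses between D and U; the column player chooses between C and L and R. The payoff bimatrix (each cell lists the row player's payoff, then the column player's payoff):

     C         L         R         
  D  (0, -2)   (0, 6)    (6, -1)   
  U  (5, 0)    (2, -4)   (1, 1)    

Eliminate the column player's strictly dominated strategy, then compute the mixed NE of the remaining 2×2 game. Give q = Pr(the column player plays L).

The column player's strategy C is strictly dominated by R: -1 > -2 and 1 > 0. Eliminate C.
For the row player to be willing to mix, the row player must be indifferent between D and U, which pins down the column player's mix.
  the row player's expected payoff from D: q·0 + (1−q)·6 = -6q + 6
  the row player's expected payoff from U: q·2 + (1−q)·1 = q + 1
  -6q + 6 = q + 1  ⇒  -7q = -5  ⇒  q = 5/7.

q = 5/7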